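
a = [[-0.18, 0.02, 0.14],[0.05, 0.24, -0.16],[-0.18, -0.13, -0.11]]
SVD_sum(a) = [[-0.09, -0.10, 0.06],  [0.15, 0.18, -0.11],  [-0.09, -0.11, 0.06]] + [[0.01, 0.00, 0.02], [-0.05, -0.0, -0.09], [-0.1, -0.01, -0.16]] + [[-0.10,0.12,0.06], [-0.05,0.06,0.03], [0.02,-0.02,-0.01]]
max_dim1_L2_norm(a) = 0.29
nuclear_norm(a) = 0.75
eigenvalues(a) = [(-0.17+0.15j), (-0.17-0.15j), (0.29+0j)]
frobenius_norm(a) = 0.45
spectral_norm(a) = 0.34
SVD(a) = [[-0.44, 0.1, -0.89],[0.77, -0.46, -0.43],[-0.45, -0.88, 0.13]] @ diag([0.337687419686391, 0.21912152714361596, 0.19352768000417123]) @ [[0.59, 0.7, -0.4],[0.54, 0.03, 0.84],[0.60, -0.71, -0.36]]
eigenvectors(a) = [[(-0.08+0.68j), (-0.08-0.68j), (-0.05+0j)], [-0.20-0.16j, -0.20+0.16j, 0.96+0.00j], [(-0.69+0j), -0.69-0.00j, (-0.29+0j)]]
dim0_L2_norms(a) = [0.26, 0.27, 0.24]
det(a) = 0.01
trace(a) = -0.05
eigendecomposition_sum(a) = [[-0.09+0.07j, (0.02+0.03j), (0.07+0.08j)], [-0.01-0.04j, -0.01+0.00j, (-0.04+0.01j)], [(-0.08-0.08j), -0.02+0.02j, (-0.07+0.08j)]] + [[(-0.09-0.07j), 0.02-0.03j, 0.07-0.08j], [-0.01+0.04j, -0.01-0.00j, (-0.04-0.01j)], [-0.08+0.08j, -0.02-0.02j, (-0.07-0.08j)]] + [[-0.00+0.00j, -0.01+0.00j, 0.00+0.00j], [0.06-0.00j, (0.26-0j), -0.08-0.00j], [(-0.02+0j), -0.08+0.00j, (0.03+0j)]]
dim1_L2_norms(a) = [0.23, 0.29, 0.25]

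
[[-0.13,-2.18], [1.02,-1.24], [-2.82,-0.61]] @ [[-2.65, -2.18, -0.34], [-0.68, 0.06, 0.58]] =[[1.83, 0.15, -1.22],  [-1.86, -2.30, -1.07],  [7.89, 6.11, 0.60]]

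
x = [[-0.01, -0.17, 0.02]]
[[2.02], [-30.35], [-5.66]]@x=[[-0.02, -0.34, 0.04], [0.30, 5.16, -0.61], [0.06, 0.96, -0.11]]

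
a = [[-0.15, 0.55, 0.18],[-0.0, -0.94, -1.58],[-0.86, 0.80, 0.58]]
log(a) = [[-0.82, 0.99, 1.29], [-2.04, -0.89, -1.74], [0.07, 1.59, 1.01]]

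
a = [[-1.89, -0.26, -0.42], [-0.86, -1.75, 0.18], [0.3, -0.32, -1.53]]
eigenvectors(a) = [[(-0.57+0j), 0.06-0.38j, (0.06+0.38j)],[(-0.81+0j), 0.29+0.58j, (0.29-0.58j)],[(-0.11+0j), (-0.66+0j), (-0.66-0j)]]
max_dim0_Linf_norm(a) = 1.89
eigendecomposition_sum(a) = [[-1.18-0.00j, -0.76-0.00j, -0.44+0.00j], [(-1.66-0j), (-1.08-0j), -0.62+0.00j], [(-0.22-0j), (-0.14-0j), -0.08+0.00j]] + [[-0.36+0.10j, (0.25-0.01j), (0.01-0.43j)], [(0.4-0.48j), (-0.34+0.26j), 0.40+0.60j], [0.26+0.58j, (-0.09-0.42j), -0.72+0.10j]] + [[(-0.36-0.1j), 0.25+0.01j, (0.01+0.43j)], [0.40+0.48j, (-0.34-0.26j), 0.40-0.60j], [0.26-0.58j, (-0.09+0.42j), (-0.72-0.1j)]]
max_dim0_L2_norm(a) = 2.1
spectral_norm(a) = 2.42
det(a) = -5.18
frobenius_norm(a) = 3.19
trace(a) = -5.17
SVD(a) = [[-0.71, 0.06, -0.71],[-0.71, -0.12, 0.70],[-0.04, 0.99, 0.13]] @ diag([2.4156391264013672, 1.5938351987700954, 1.3447218932405058]) @ [[0.8, 0.59, 0.1], [0.18, -0.08, -0.98], [0.58, -0.8, 0.17]]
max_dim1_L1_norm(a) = 2.79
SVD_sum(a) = [[-1.36, -1.01, -0.16], [-1.37, -1.01, -0.16], [-0.08, -0.06, -0.01]] + [[0.02, -0.01, -0.1], [-0.03, 0.01, 0.19], [0.28, -0.12, -1.55]] + [[-0.55,0.76,-0.16], [0.54,-0.75,0.16], [0.10,-0.14,0.03]]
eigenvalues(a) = [(-2.34+0j), (-1.42+0.46j), (-1.42-0.46j)]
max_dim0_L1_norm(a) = 3.05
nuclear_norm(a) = 5.35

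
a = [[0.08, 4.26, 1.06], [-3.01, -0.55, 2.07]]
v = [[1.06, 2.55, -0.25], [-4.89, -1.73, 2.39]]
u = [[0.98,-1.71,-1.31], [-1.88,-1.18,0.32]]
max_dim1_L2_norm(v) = 5.71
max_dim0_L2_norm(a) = 4.3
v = u + a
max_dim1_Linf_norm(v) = 4.89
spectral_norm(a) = 4.39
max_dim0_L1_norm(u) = 2.89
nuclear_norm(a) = 8.08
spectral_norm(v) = 6.02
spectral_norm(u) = 2.39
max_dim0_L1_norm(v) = 5.95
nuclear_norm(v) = 8.03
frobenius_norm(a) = 5.74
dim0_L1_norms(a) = [3.09, 4.81, 3.13]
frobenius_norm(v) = 6.35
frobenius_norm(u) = 3.26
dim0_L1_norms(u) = [2.86, 2.89, 1.63]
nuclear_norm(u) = 4.61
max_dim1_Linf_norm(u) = 1.88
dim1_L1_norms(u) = [4.0, 3.38]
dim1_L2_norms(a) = [4.39, 3.69]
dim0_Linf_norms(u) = [1.88, 1.71, 1.31]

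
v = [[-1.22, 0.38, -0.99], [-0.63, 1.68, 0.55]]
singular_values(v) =[2.01, 1.45]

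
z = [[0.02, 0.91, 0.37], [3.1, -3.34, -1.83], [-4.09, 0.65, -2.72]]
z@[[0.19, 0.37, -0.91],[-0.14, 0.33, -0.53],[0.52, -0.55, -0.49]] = [[0.07,  0.10,  -0.68], [0.11,  1.05,  -0.15], [-2.28,  0.2,  4.71]]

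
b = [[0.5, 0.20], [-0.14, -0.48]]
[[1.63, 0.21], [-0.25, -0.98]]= b @ [[3.45, -0.45], [-0.48, 2.18]]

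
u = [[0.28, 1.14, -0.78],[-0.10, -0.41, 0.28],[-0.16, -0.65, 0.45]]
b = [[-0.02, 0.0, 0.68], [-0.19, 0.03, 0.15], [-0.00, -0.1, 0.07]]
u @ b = [[-0.22,0.11,0.31], [0.08,-0.04,-0.11], [0.13,-0.06,-0.17]]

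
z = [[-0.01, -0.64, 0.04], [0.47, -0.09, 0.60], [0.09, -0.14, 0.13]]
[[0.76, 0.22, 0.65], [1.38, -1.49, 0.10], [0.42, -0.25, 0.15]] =z@[[0.49, -1.96, -0.78], [-1.09, -0.37, -0.96], [1.75, -1.00, 0.63]]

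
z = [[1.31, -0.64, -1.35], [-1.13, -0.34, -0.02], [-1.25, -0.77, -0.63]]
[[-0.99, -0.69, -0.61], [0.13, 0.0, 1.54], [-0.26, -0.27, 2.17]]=z@[[-0.01, -0.18, -1.08], [-0.39, 0.59, -0.94], [0.91, 0.06, -0.15]]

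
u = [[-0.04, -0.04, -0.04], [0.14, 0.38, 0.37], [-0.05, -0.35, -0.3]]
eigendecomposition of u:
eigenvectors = [[0.44+0.00j, -0.07-0.02j, (-0.07+0.02j)],[0.52+0.00j, 0.71+0.00j, 0.71-0.00j],[(-0.73+0j), (-0.65+0.25j), -0.65-0.25j]]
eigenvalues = [(-0.02+0j), (0.03+0.13j), (0.03-0.13j)]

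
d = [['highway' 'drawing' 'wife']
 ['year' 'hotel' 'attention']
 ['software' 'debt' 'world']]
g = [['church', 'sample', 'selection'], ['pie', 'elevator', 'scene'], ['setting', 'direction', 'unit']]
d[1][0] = 'year'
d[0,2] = 'wife'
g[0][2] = 'selection'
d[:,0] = ['highway', 'year', 'software']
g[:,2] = ['selection', 'scene', 'unit']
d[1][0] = 'year'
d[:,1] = ['drawing', 'hotel', 'debt']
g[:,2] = ['selection', 'scene', 'unit']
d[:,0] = ['highway', 'year', 'software']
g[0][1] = 'sample'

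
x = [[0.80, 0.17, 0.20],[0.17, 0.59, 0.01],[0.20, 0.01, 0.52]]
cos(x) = [[0.67,-0.11,-0.12], [-0.11,0.82,-0.02], [-0.12,-0.02,0.85]]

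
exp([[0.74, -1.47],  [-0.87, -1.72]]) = [[2.84, -1.38], [-0.82, 0.53]]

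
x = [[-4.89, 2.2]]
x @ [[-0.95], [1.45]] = [[7.84]]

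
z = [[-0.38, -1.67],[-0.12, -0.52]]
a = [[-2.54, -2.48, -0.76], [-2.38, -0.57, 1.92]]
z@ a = [[4.94, 1.89, -2.92],[1.54, 0.59, -0.91]]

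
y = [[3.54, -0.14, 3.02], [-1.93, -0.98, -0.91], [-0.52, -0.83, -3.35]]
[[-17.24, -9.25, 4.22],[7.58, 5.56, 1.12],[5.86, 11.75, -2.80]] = y @ [[-3.67, -0.28, -0.10],[0.77, -2.48, -2.26],[-1.37, -2.85, 1.41]]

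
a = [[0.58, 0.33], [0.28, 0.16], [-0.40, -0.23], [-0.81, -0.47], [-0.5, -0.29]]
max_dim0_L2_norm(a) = 1.22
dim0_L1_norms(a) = [2.57, 1.48]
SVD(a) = [[-0.48, -0.76],[-0.23, -0.25],[0.33, 0.11],[0.67, -0.51],[0.41, -0.29]] @ diag([1.4047329592302236, 0.005031227712850693]) @ [[-0.87, -0.5], [-0.50, 0.87]]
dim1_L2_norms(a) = [0.67, 0.32, 0.46, 0.94, 0.58]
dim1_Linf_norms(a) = [0.58, 0.28, 0.4, 0.81, 0.5]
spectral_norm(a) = 1.40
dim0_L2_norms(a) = [1.22, 0.7]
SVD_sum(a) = [[0.58, 0.33], [0.28, 0.16], [-0.4, -0.23], [-0.81, -0.47], [-0.50, -0.29]] + [[0.00, -0.00], [0.0, -0.0], [-0.00, 0.00], [0.00, -0.0], [0.00, -0.0]]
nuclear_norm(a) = 1.41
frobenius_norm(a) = 1.40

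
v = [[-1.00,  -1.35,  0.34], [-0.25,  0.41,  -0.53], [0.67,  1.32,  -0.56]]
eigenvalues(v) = [(-1.11+0j), (-0.02+0.08j), (-0.02-0.08j)]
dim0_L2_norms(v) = [1.23, 1.93, 0.84]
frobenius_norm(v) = 2.44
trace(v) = -1.15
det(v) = -0.01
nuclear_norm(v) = 3.02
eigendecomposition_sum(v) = [[(-1.43+0j),-1.11+0.00j,-0.19+0.00j], [(0.2-0j),(0.16-0j),0.03-0.00j], [1.26-0.00j,0.98-0.00j,0.16-0.00j]] + [[0.21+0.05j, (-0.12-0.08j), (0.26+0.07j)], [(-0.23-0.06j), 0.13+0.08j, (-0.28-0.08j)], [(-0.29-0.03j), (0.17+0.08j), (-0.36-0.05j)]] + [[(0.21-0.05j), (-0.12+0.08j), 0.26-0.07j], [(-0.23+0.06j), (0.13-0.08j), -0.28+0.08j], [(-0.29+0.03j), 0.17-0.08j, (-0.36+0.05j)]]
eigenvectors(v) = [[(0.75+0j), (0.5+0.05j), 0.50-0.05j], [(-0.11+0j), (-0.53-0.07j), (-0.53+0.07j)], [(-0.66+0j), (-0.68+0j), -0.68-0.00j]]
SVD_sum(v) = [[-0.82, -1.39, 0.51], [0.18, 0.31, -0.11], [0.76, 1.30, -0.48]] + [[-0.18,0.04,-0.17], [-0.43,0.1,-0.42], [-0.09,0.02,-0.09]] + [[-0.00, 0.0, 0.00],  [0.00, -0.0, -0.00],  [-0.00, 0.0, 0.0]]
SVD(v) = [[-0.72,-0.38,0.58],[0.16,-0.91,-0.39],[0.67,-0.19,0.72]] @ diag([2.346129432080215, 0.6709364280938073, 0.004582290223567644]) @ [[0.48, 0.82, -0.30], [0.71, -0.17, 0.68], [-0.51, 0.54, 0.67]]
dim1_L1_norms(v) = [2.69, 1.19, 2.55]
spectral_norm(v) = 2.35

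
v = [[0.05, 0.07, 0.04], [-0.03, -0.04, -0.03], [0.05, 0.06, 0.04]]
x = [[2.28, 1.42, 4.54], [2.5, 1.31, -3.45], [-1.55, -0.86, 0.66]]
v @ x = [[0.23, 0.13, 0.01],[-0.12, -0.07, -0.02],[0.20, 0.12, 0.05]]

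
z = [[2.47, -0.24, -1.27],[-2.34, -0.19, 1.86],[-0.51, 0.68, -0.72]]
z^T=[[2.47, -2.34, -0.51], [-0.24, -0.19, 0.68], [-1.27, 1.86, -0.72]]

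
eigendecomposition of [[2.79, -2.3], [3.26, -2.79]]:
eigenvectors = [[0.71,  0.57], [0.7,  0.82]]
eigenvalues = [0.53, -0.53]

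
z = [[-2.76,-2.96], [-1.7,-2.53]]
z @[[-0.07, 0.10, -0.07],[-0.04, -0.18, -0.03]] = [[0.31, 0.26, 0.28],[0.22, 0.29, 0.19]]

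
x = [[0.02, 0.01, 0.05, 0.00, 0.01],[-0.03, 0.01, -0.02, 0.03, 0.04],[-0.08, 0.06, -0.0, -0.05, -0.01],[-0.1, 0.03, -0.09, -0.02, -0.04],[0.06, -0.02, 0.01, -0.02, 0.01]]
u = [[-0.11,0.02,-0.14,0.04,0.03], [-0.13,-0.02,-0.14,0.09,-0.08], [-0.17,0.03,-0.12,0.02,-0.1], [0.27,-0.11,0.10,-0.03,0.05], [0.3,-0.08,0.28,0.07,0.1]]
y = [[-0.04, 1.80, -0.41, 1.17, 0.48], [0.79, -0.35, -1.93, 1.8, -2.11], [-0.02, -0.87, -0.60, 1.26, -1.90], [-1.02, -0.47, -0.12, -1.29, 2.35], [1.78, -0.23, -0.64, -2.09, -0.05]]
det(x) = -0.00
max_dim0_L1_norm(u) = 0.98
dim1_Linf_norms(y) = [1.8, 2.11, 1.9, 2.35, 2.09]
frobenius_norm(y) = 6.32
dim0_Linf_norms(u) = [0.3, 0.11, 0.28, 0.09, 0.1]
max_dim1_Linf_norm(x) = 0.1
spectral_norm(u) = 0.62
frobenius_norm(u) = 0.65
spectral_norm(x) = 0.18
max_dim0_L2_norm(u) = 0.47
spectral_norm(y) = 4.89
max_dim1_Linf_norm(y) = 2.35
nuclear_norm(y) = 11.68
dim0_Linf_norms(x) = [0.1, 0.06, 0.09, 0.05, 0.04]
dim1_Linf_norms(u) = [0.14, 0.14, 0.17, 0.27, 0.3]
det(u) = 0.00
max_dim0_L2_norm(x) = 0.15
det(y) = 5.00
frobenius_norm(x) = 0.21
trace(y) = -2.33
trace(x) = 0.02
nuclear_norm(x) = 0.36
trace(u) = -0.18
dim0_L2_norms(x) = [0.15, 0.07, 0.11, 0.06, 0.06]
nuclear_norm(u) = 0.98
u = y @ x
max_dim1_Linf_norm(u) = 0.3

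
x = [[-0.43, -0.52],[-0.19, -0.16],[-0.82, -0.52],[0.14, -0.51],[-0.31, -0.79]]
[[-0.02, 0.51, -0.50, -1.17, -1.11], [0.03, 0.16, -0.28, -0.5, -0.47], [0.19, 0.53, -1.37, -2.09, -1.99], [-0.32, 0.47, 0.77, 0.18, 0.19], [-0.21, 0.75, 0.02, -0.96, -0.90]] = x @ [[-0.54,  -0.06,  2.24,  2.37,  2.27], [0.48,  -0.93,  -0.90,  0.29,  0.25]]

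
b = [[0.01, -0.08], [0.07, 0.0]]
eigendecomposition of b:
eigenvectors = [[0.73+0.00j, (0.73-0j)],  [(0.05-0.68j), 0.05+0.68j]]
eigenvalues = [(0.01+0.07j), (0.01-0.07j)]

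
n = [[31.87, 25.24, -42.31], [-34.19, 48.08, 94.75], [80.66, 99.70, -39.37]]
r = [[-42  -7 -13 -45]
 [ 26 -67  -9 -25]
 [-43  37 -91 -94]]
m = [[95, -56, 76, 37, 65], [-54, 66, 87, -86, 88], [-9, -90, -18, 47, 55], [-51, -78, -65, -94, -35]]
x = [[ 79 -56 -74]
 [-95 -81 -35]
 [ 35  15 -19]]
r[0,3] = -45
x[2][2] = -19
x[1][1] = -81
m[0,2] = 76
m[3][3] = -94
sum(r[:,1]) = -37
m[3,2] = -65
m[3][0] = -51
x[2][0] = 35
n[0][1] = 25.24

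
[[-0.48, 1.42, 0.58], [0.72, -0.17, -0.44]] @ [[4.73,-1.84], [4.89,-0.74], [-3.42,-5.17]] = [[2.69,  -3.17], [4.08,  1.08]]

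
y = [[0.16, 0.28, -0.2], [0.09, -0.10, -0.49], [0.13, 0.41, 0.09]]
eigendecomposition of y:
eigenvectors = [[(0.91+0j), (0.42+0.31j), (0.42-0.31j)], [-0.34+0.00j, -0.16+0.56j, (-0.16-0.56j)], [(0.24+0j), 0.62+0.00j, 0.62-0.00j]]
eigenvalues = [0j, (0.07+0.43j), (0.07-0.43j)]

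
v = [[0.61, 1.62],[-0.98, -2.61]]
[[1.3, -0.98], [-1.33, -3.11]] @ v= [[1.75, 4.66], [2.24, 5.96]]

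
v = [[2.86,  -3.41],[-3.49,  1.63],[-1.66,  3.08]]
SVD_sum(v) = [[3.11, -3.16], [-2.53, 2.57], [-2.36, 2.39]] + [[-0.25, -0.25], [-0.96, -0.94], [0.70, 0.69]]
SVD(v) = [[-0.67, -0.21], [0.54, -0.79], [0.51, 0.58]] @ diag([6.633254685649266, 1.6990092040103977]) @ [[-0.7, 0.71], [0.71, 0.7]]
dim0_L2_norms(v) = [4.81, 4.88]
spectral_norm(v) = 6.63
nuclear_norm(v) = 8.33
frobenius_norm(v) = 6.85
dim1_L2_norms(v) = [4.45, 3.85, 3.5]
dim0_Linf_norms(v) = [3.49, 3.41]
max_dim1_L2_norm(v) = 4.45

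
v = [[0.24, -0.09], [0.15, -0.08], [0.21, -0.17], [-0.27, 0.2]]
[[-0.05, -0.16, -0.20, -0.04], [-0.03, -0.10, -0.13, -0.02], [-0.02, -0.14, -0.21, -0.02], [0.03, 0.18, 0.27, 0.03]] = v @ [[-0.34,-0.66,-0.67,-0.24], [-0.31,0.01,0.43,-0.15]]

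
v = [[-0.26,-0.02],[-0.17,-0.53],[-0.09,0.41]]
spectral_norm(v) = 0.68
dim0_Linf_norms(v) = [0.26, 0.53]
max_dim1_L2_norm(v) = 0.56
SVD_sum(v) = [[-0.01, -0.06], [-0.09, -0.54], [0.06, 0.38]] + [[-0.25, 0.04], [-0.08, 0.01], [-0.15, 0.03]]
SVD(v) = [[-0.09,0.82], [-0.81,0.26], [0.58,0.5]] @ diag([0.6775122550240237, 0.30818362106423186]) @ [[0.16,0.99], [-0.99,0.16]]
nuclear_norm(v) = 0.99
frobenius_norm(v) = 0.74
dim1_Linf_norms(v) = [0.26, 0.53, 0.41]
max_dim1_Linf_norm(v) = 0.53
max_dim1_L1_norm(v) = 0.7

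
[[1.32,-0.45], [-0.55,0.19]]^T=[[1.32, -0.55], [-0.45, 0.19]]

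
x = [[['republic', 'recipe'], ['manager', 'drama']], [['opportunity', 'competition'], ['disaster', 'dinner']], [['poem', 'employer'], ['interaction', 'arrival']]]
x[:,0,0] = ['republic', 'opportunity', 'poem']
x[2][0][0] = 'poem'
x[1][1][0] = 'disaster'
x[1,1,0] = 'disaster'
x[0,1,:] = ['manager', 'drama']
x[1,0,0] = 'opportunity'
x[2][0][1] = 'employer'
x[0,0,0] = 'republic'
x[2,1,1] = 'arrival'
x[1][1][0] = 'disaster'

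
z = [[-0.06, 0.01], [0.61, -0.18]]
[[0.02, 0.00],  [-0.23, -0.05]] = z @ [[-0.39, 0.04], [-0.07, 0.41]]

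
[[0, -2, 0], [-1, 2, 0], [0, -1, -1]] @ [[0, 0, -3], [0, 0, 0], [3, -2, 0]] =[[0, 0, 0], [0, 0, 3], [-3, 2, 0]]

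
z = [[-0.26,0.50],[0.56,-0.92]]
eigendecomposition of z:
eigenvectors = [[0.86, -0.46], [0.51, 0.89]]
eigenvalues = [0.03, -1.21]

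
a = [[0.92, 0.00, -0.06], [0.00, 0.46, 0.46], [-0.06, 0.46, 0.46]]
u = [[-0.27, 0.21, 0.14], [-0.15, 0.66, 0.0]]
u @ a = [[-0.26, 0.16, 0.18], [-0.14, 0.3, 0.31]]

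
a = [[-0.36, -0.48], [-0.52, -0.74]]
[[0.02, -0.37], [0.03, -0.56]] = a@[[-0.02, 0.38], [-0.03, 0.49]]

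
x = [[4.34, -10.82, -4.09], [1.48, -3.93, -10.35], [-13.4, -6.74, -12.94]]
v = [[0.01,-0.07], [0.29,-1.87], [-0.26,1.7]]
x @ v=[[-2.03, 12.98], [1.57, -10.35], [1.28, -8.46]]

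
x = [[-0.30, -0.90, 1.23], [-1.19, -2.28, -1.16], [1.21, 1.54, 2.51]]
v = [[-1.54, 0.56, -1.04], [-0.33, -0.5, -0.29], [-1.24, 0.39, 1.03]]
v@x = [[-1.46, -1.49, -5.15], [0.34, 0.99, -0.55], [1.15, 1.81, 0.61]]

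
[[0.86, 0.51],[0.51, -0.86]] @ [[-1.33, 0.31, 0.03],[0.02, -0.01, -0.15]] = [[-1.13, 0.26, -0.05], [-0.7, 0.17, 0.14]]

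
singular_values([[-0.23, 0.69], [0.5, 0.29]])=[0.75, 0.55]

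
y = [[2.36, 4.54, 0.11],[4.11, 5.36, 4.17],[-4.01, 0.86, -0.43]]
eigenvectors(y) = [[0.42,-0.67,0.64], [-0.54,-0.13,0.73], [0.73,0.73,-0.24]]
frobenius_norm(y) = 10.31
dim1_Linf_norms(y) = [4.54, 5.36, 4.01]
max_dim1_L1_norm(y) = 13.64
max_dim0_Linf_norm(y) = 5.36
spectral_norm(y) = 9.31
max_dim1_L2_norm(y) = 7.94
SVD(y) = [[-0.50, -0.31, 0.81], [-0.84, -0.05, -0.54], [0.21, -0.95, -0.23]] @ diag([9.314451166005885, 3.80451002156268, 2.230516301648733]) @ [[-0.59, -0.71, -0.39], [0.76, -0.65, 0.04], [0.29, 0.27, -0.92]]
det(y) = -79.04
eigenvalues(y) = [-3.37, 3.1, 7.56]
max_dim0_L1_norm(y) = 10.76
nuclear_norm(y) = 15.35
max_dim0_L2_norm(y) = 7.08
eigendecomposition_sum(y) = [[-1.05, 0.63, -0.86], [1.37, -0.82, 1.12], [-1.84, 1.1, -1.49]] + [[1.24, -1.74, -2.01], [0.24, -0.33, -0.38], [-1.35, 1.89, 2.19]] + [[2.17, 5.65, 2.98], [2.50, 6.51, 3.44], [-0.82, -2.13, -1.13]]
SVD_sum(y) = [[2.72, 3.29, 1.82], [4.6, 5.56, 3.08], [-1.12, -1.35, -0.75]] + [[-0.88, 0.76, -0.05], [-0.15, 0.13, -0.01], [-2.74, 2.35, -0.16]] + [[0.52, 0.49, -1.66], [-0.34, -0.33, 1.1], [-0.15, -0.14, 0.47]]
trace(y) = 7.29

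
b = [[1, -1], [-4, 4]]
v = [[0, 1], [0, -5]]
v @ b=[[-4, 4], [20, -20]]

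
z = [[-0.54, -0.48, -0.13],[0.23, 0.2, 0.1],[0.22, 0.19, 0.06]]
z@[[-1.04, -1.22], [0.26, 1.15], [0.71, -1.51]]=[[0.34, 0.30], [-0.12, -0.20], [-0.14, -0.14]]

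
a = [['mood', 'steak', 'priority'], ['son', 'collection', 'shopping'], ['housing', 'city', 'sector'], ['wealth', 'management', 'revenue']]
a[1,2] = 'shopping'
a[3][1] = 'management'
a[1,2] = 'shopping'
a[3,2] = 'revenue'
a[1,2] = 'shopping'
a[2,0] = 'housing'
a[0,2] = 'priority'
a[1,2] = 'shopping'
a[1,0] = 'son'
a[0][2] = 'priority'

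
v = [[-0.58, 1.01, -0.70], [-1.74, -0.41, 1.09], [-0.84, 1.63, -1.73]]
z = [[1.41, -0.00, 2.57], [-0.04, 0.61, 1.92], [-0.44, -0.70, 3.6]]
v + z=[[0.83, 1.01, 1.87], [-1.78, 0.20, 3.01], [-1.28, 0.93, 1.87]]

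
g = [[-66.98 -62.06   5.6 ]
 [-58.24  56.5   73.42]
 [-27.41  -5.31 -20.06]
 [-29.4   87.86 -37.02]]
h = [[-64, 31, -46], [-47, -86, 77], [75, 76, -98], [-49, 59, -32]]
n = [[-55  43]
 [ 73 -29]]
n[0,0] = -55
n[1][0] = 73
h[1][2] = 77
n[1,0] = 73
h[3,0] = -49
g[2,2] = -20.06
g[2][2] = -20.06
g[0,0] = -66.98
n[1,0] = 73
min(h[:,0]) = -64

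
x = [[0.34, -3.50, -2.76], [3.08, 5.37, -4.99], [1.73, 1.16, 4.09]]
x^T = [[0.34, 3.08, 1.73],[-3.5, 5.37, 1.16],[-2.76, -4.99, 4.09]]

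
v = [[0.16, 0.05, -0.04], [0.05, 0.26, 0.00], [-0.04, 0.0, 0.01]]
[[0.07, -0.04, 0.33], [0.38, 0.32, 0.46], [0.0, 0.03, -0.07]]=v @ [[-0.28, -1.1, 1.94], [1.52, 1.46, 1.41], [-0.93, -1.68, 1.23]]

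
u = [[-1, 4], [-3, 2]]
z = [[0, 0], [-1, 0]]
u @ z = [[-4, 0], [-2, 0]]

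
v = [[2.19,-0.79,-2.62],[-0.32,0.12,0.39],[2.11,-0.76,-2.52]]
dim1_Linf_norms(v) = [2.62, 0.39, 2.52]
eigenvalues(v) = [(-0.11+0.05j), (-0.11-0.05j), 0j]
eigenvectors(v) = [[(-0.72+0j), (-0.72-0j), -0.10+0.00j], [0.14+0.01j, 0.14-0.01j, 0.93+0.00j], [(-0.68+0.01j), (-0.68-0.01j), (-0.36+0j)]]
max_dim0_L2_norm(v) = 3.66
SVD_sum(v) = [[2.19, -0.79, -2.62], [-0.32, 0.12, 0.39], [2.11, -0.76, -2.52]] + [[-0.00, -0.0, -0.00], [0.0, 0.0, 0.00], [0.0, 0.00, 0.00]] + [[-0.0, 0.00, -0.00], [-0.00, 0.00, -0.00], [0.0, -0.0, 0.0]]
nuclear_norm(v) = 4.90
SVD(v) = [[-0.72, 0.14, -0.68], [0.11, -0.95, -0.3], [-0.69, -0.29, 0.66]] @ diag([4.892194072924134, 0.006036235682123619, 0.0008465841695877266]) @ [[-0.63,0.23,0.75], [-0.73,-0.51,-0.46], [0.28,-0.83,0.48]]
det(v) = 0.00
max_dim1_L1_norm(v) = 5.6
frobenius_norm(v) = 4.89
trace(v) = -0.21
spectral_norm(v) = 4.89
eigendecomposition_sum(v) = [[1.10+2.44j, (-0.39-0.82j), (-1.31-2.75j)],[-0.16-0.49j, (0.06+0.16j), (0.2+0.55j)],[1.06+2.26j, (-0.38-0.76j), -1.26-2.55j]] + [[(1.1-2.44j),-0.39+0.82j,(-1.31+2.75j)], [-0.16+0.49j,(0.06-0.16j),(0.2-0.55j)], [1.06-2.26j,(-0.38+0.76j),-1.26+2.55j]] + [[-0.00-0.00j, -0.00+0.00j, 0j], [0.00+0.00j, -0j, (-0-0j)], [-0.00-0.00j, -0.00+0.00j, 0j]]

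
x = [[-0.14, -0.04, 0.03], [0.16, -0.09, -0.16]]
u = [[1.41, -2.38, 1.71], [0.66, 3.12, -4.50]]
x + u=[[1.27, -2.42, 1.74], [0.82, 3.03, -4.66]]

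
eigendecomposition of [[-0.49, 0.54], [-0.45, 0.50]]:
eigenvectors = [[-0.77, -0.71],  [-0.64, -0.71]]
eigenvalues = [-0.04, 0.05]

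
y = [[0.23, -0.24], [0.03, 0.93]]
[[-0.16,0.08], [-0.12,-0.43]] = y @ [[-0.80, -0.13],[-0.1, -0.46]]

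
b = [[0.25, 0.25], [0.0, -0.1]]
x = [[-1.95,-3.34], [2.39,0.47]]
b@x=[[0.11,-0.72], [-0.24,-0.05]]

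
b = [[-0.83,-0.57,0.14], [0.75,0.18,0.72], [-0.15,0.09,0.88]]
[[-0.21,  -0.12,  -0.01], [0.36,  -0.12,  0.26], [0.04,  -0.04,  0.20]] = b@ [[0.39, -0.16, 0.13], [-0.16, 0.42, -0.11], [0.13, -0.11, 0.26]]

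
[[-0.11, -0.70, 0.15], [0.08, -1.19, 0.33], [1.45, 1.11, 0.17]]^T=[[-0.11,0.08,1.45], [-0.70,-1.19,1.11], [0.15,0.33,0.17]]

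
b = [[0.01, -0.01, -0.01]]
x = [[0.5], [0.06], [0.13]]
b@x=[[0.0]]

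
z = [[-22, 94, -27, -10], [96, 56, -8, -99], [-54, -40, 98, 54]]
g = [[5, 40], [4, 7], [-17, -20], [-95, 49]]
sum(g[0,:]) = 45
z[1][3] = -99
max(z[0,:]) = 94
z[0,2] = -27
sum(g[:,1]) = 76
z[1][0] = 96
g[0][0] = 5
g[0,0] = 5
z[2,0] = -54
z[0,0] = -22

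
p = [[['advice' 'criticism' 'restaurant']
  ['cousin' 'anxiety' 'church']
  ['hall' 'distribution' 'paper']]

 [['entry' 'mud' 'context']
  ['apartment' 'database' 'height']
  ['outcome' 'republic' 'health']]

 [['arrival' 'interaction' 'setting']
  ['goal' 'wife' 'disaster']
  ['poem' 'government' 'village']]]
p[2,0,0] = 'arrival'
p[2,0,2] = 'setting'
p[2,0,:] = ['arrival', 'interaction', 'setting']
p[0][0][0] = 'advice'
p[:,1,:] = [['cousin', 'anxiety', 'church'], ['apartment', 'database', 'height'], ['goal', 'wife', 'disaster']]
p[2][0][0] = 'arrival'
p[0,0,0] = 'advice'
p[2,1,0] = 'goal'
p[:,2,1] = ['distribution', 'republic', 'government']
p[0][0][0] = 'advice'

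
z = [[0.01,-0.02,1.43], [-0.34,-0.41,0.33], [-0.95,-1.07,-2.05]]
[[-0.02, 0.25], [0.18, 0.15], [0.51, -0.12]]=z @ [[-0.36,  0.12],[-0.14,  -0.32],[-0.01,  0.17]]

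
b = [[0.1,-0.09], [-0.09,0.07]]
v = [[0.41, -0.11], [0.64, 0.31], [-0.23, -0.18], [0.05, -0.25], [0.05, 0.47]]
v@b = [[0.05, -0.04], [0.04, -0.04], [-0.01, 0.01], [0.03, -0.02], [-0.04, 0.03]]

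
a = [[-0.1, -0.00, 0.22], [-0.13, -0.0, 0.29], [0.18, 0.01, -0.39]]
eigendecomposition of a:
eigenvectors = [[0.41, 0.83, 0.53], [0.54, -0.41, 0.81], [-0.74, 0.37, 0.26]]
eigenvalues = [-0.5, -0.0, 0.01]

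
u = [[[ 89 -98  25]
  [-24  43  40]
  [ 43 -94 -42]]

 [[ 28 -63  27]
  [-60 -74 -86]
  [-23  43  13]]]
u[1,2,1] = 43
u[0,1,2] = 40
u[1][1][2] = -86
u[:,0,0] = [89, 28]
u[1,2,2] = 13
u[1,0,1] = -63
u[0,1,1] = 43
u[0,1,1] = 43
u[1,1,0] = -60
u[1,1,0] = -60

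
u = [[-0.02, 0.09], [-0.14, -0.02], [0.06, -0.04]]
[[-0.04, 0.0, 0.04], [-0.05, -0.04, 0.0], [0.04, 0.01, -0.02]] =u @ [[0.4, 0.30, -0.08], [-0.36, 0.12, 0.46]]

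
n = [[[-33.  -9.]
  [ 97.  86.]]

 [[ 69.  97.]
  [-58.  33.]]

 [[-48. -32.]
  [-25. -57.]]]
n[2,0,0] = -48.0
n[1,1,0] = -58.0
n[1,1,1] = 33.0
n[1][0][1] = 97.0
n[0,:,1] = [-9.0, 86.0]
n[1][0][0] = 69.0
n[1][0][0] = 69.0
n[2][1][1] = -57.0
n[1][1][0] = -58.0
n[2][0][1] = -32.0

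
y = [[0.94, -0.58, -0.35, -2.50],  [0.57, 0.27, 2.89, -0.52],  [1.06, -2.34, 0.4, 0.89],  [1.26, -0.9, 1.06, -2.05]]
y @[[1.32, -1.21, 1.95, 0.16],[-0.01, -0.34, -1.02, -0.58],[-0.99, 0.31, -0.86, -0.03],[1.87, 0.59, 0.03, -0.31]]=[[-3.08, -2.52, 2.65, 1.27], [-3.08, -0.19, -1.66, 0.01], [2.69, 0.16, 4.14, 1.24], [-3.21, -2.1, 2.40, 1.33]]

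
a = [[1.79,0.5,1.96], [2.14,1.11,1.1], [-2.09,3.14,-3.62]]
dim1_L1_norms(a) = [4.25, 4.35, 8.85]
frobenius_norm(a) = 6.45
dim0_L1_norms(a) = [6.02, 4.75, 6.68]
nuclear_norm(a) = 9.08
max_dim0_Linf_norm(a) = 3.62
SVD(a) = [[-0.39, -0.51, 0.77], [-0.27, -0.73, -0.63], [0.88, -0.45, 0.15]] @ diag([5.736475676459629, 2.9266365662498646, 0.42088623460053254]) @ [[-0.54, 0.4, -0.74], [-0.53, -0.85, -0.07], [-0.65, 0.36, 0.67]]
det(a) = 7.07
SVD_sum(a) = [[1.2, -0.88, 1.65], [0.83, -0.61, 1.14], [-2.74, 2.01, -3.75]] + [[0.8, 1.27, 0.1],[1.14, 1.81, 0.14],[0.69, 1.11, 0.09]] + [[-0.21,  0.12,  0.22], [0.17,  -0.09,  -0.18], [-0.04,  0.02,  0.04]]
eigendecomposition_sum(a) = [[1.43, -1.49, 1.7], [0.20, -0.20, 0.23], [-3.49, 3.66, -4.16]] + [[-0.86, 0.74, -0.31],[0.36, -0.31, 0.13],[1.04, -0.89, 0.38]] + [[1.22, 1.26, 0.57], [1.58, 1.63, 0.74], [0.36, 0.37, 0.17]]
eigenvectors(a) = [[0.38,0.61,0.60],[0.05,-0.26,0.78],[-0.92,-0.74,0.18]]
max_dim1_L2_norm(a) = 5.23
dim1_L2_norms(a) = [2.7, 2.65, 5.23]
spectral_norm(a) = 5.74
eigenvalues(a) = [-2.94, -0.8, 3.02]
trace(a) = -0.72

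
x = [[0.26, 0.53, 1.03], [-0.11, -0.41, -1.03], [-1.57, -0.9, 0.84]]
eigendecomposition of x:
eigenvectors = [[-0.61+0.00j, -0.61-0.00j, 0.58+0.00j], [0.60+0.03j, 0.60-0.03j, -0.77+0.00j], [-0.35-0.38j, (-0.35+0.38j), (0.27+0j)]]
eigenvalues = [(0.33+0.62j), (0.33-0.62j), (0.03+0j)]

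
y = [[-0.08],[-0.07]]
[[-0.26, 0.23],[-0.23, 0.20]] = y @ [[3.24,-2.83]]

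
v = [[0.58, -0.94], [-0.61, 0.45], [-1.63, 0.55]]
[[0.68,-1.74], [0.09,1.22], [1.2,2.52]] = v @ [[-1.24, -1.16], [-1.49, 1.14]]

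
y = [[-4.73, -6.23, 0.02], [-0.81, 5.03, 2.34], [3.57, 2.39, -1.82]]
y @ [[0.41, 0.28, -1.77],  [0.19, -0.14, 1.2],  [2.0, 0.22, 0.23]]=[[-3.08, -0.45, 0.90], [5.30, -0.42, 8.01], [-1.72, 0.26, -3.87]]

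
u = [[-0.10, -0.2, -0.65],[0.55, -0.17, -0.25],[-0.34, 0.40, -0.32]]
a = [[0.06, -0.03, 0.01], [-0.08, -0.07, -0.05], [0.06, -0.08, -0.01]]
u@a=[[-0.03, 0.07, 0.02], [0.03, 0.02, 0.02], [-0.07, 0.01, -0.02]]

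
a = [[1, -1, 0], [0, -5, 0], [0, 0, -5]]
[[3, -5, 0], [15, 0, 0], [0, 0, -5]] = a@[[0, -5, 0], [-3, 0, 0], [0, 0, 1]]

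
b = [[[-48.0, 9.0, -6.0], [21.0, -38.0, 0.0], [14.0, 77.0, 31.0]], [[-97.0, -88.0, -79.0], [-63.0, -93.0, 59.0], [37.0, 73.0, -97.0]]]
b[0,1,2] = 0.0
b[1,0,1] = -88.0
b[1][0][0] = -97.0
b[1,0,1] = -88.0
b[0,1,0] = 21.0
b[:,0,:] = [[-48.0, 9.0, -6.0], [-97.0, -88.0, -79.0]]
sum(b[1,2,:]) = 13.0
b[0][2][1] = 77.0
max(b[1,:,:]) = 73.0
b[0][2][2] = 31.0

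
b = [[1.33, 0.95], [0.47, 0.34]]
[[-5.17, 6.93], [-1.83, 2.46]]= b @ [[-3.86, 3.97], [-0.04, 1.74]]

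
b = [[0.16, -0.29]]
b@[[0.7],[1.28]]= [[-0.26]]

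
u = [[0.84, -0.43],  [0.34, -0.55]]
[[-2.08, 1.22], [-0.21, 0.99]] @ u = [[-1.33, 0.22], [0.16, -0.45]]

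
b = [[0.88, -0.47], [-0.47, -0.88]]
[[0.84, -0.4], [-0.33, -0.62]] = b@ [[0.90, -0.06], [-0.11, 0.74]]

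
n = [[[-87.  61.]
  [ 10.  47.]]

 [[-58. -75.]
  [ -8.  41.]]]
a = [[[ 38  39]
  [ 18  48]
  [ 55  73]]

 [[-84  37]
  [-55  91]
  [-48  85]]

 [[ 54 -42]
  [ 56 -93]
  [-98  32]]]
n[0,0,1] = 61.0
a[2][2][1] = 32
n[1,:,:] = [[-58.0, -75.0], [-8.0, 41.0]]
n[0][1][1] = 47.0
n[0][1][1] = 47.0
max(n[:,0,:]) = 61.0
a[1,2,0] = -48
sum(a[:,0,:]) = 42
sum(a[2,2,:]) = -66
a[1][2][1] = 85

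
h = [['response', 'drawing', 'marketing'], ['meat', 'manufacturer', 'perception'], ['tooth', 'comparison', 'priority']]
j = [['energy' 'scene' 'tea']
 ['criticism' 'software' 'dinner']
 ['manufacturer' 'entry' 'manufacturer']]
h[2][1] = 'comparison'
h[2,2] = 'priority'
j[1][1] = 'software'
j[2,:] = ['manufacturer', 'entry', 'manufacturer']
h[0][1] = 'drawing'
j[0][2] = 'tea'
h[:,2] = ['marketing', 'perception', 'priority']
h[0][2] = 'marketing'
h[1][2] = 'perception'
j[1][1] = 'software'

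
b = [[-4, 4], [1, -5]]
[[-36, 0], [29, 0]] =b@[[4, 0], [-5, 0]]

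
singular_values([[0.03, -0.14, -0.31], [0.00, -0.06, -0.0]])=[0.34, 0.05]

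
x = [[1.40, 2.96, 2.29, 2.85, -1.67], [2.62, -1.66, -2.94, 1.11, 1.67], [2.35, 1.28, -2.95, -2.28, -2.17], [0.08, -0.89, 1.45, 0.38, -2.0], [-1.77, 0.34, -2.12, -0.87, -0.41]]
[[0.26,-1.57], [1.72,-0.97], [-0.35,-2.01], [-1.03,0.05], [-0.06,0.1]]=x @ [[0.11, -0.36], [0.12, -0.27], [-0.24, 0.23], [0.31, -0.15], [0.35, 0.22]]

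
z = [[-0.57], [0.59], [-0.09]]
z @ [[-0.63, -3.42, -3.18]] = [[0.36, 1.95, 1.81], [-0.37, -2.02, -1.88], [0.06, 0.31, 0.29]]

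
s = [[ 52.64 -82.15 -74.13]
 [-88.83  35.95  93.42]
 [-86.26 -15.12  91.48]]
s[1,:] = [-88.83, 35.95, 93.42]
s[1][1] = 35.95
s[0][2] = -74.13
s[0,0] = 52.64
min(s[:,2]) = -74.13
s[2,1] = -15.12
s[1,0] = -88.83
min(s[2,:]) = -86.26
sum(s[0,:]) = -103.64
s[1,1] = 35.95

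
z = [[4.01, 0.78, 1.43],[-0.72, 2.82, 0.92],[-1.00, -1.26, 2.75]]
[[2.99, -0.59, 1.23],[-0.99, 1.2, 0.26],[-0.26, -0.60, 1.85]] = z@[[0.75, -0.19, 0.09], [-0.19, 0.41, -0.10], [0.09, -0.1, 0.66]]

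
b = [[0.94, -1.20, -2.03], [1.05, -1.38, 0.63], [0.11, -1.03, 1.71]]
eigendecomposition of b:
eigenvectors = [[-0.75+0.00j, -0.75-0.00j, (-0.85+0j)], [-0.40+0.47j, (-0.4-0.47j), (-0.18+0j)], [-0.23+0.12j, -0.23-0.12j, 0.50+0.00j]]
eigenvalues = [(-0.31+1.07j), (-0.31-1.07j), (1.89+0j)]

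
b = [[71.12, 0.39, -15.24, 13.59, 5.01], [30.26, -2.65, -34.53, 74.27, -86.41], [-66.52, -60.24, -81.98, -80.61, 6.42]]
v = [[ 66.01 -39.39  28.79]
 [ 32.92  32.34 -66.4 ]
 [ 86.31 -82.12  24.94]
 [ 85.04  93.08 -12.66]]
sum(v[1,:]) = -1.1400000000000006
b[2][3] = -80.61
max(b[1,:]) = 74.27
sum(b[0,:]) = 74.87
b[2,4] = 6.42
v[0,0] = 66.01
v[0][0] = 66.01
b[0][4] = 5.01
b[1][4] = -86.41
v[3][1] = 93.08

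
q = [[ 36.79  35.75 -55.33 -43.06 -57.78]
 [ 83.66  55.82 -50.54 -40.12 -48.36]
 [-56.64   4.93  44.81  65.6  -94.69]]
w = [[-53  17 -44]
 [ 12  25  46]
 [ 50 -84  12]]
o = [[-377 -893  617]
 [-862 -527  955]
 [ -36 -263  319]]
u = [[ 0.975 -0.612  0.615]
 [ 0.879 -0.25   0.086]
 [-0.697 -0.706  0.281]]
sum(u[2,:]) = -1.1219999999999999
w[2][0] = 50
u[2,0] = -0.697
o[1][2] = 955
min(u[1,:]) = -0.25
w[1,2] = 46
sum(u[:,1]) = -1.568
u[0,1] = -0.612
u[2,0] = -0.697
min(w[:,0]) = -53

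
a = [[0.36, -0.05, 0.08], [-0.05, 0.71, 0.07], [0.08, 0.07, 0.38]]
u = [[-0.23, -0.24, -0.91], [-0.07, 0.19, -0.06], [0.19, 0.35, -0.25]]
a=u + [[0.59, 0.19, 0.99], [0.02, 0.52, 0.13], [-0.11, -0.28, 0.63]]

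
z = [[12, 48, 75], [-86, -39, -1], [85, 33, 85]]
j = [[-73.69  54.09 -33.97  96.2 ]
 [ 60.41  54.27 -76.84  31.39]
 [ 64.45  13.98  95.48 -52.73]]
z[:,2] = [75, -1, 85]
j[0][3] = 96.2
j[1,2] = -76.84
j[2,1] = 13.98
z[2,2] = 85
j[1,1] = 54.27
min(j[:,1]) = 13.98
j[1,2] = -76.84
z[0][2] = 75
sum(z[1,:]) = -126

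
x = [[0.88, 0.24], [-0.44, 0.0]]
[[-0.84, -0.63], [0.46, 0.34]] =x @ [[-1.05,  -0.78], [0.34,  0.25]]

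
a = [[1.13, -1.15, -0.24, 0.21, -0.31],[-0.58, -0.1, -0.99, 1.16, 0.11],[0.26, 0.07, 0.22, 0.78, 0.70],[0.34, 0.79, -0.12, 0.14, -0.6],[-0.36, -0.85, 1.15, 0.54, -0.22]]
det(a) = 4.08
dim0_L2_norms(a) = [1.39, 1.64, 1.56, 1.52, 1.0]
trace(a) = 1.17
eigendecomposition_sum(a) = [[(-0.09+0.02j),-0.24+0.01j,(-0.07-0.22j),0.20+0.12j,0.01+0.25j], [(-0.12+0.09j),-0.35+0.16j,-0.24-0.29j,0.38+0.05j,(0.17+0.37j)], [0.03+0.08j,(0.03+0.22j),-0.20+0.09j,0.09-0.21j,0.24-0.04j], [(0.06-0.06j),(0.18-0.12j),0.16+0.14j,-0.22+0.01j,-0.13-0.19j], [-0.16-0.08j,(-0.35-0.3j),0.18-0.41j,(0.14+0.43j),-0.31+0.37j]] + [[-0.09-0.02j, (-0.24-0.01j), (-0.07+0.22j), (0.2-0.12j), 0.01-0.25j], [-0.12-0.09j, -0.35-0.16j, (-0.24+0.29j), (0.38-0.05j), (0.17-0.37j)], [(0.03-0.08j), (0.03-0.22j), (-0.2-0.09j), 0.09+0.21j, (0.24+0.04j)], [0.06+0.06j, 0.18+0.12j, (0.16-0.14j), (-0.22-0.01j), -0.13+0.19j], [-0.16+0.08j, (-0.35+0.3j), (0.18+0.41j), (0.14-0.43j), (-0.31-0.37j)]] + [[(1.08+0j), -0.85+0.00j, (0.46-0j), (-0.26+0j), (0.03-0j)],  [(-0.53-0j), 0.42-0.00j, (-0.23+0j), (0.13-0j), -0.01+0.00j],  [0.18+0.00j, (-0.14+0j), 0.08-0.00j, -0.04+0.00j, -0j],  [(-0.1-0j), 0.08-0.00j, (-0.04+0j), (0.02-0j), (-0+0j)],  [0.12+0.00j, -0.09+0.00j, 0.05-0.00j, (-0.03+0j), 0.00-0.00j]] + [[0.11+0.04j, 0.09+0.09j, (-0.28+0.16j), (0.03+0.3j), (-0.18+0.05j)], [(0.09-0.01j), 0.10+0.03j, (-0.14+0.22j), (0.13+0.2j), -0.11+0.10j], [(0.01-0.14j), 0.07-0.13j, (0.27+0.26j), 0.32-0.14j, 0.11+0.18j], [(0.16-0.04j), (0.18+0.04j), (-0.2+0.41j), (0.27+0.33j), (-0.17+0.19j)], [(-0.08-0.11j), -0.03-0.14j, 0.37+0.01j, 0.15-0.31j, 0.20+0.06j]] + [[(0.11-0.04j), (0.09-0.09j), -0.28-0.16j, 0.03-0.30j, -0.18-0.05j], [(0.09+0.01j), 0.10-0.03j, -0.14-0.22j, (0.13-0.2j), -0.11-0.10j], [(0.01+0.14j), (0.07+0.13j), 0.27-0.26j, (0.32+0.14j), 0.11-0.18j], [0.16+0.04j, (0.18-0.04j), (-0.2-0.41j), (0.27-0.33j), (-0.17-0.19j)], [-0.08+0.11j, (-0.03+0.14j), (0.37-0.01j), 0.15+0.31j, 0.20-0.06j]]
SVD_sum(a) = [[0.36,  -1.01,  0.55,  0.23,  -0.07], [-0.09,  0.26,  -0.14,  -0.06,  0.02], [0.06,  -0.18,  0.10,  0.04,  -0.01], [-0.16,  0.45,  -0.24,  -0.10,  0.03], [0.36,  -1.01,  0.55,  0.23,  -0.07]] + [[-0.03,  -0.02,  -0.06,  0.11,  0.03], [-0.38,  -0.26,  -0.72,  1.27,  0.35], [-0.15,  -0.1,  -0.28,  0.50,  0.14], [0.04,  0.03,  0.08,  -0.15,  -0.04], [-0.02,  -0.02,  -0.04,  0.08,  0.02]] + [[0.80, -0.14, -0.74, -0.14, -0.24], [0.06, -0.01, -0.05, -0.01, -0.02], [-0.15, 0.03, 0.14, 0.03, 0.05], [0.23, -0.04, -0.22, -0.04, -0.07], [-0.65, 0.11, 0.6, 0.11, 0.20]] + [[0.00, 0.00, 0.00, 0.0, 0.00], [-0.18, -0.13, -0.1, -0.10, -0.14], [0.51, 0.38, 0.29, 0.28, 0.39], [0.17, 0.12, 0.10, 0.09, 0.13], [-0.07, -0.05, -0.04, -0.04, -0.05]] + [[0.0, 0.01, 0.01, 0.02, -0.03], [0.01, 0.04, 0.03, 0.05, -0.11], [-0.01, -0.05, -0.03, -0.07, 0.14], [0.05, 0.23, 0.16, 0.33, -0.65], [0.03, 0.11, 0.08, 0.16, -0.31]]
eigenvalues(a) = [(-1.17+0.65j), (-1.17-0.65j), (1.6+0j), (0.95+0.72j), (0.95-0.72j)]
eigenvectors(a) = [[0.25-0.22j, (0.25+0.22j), (0.88+0j), -0.33-0.23j, (-0.33+0.23j)], [(0.23-0.49j), (0.23+0.49j), (-0.43+0j), -0.32-0.03j, (-0.32+0.03j)], [(-0.24-0.21j), -0.24+0.21j, 0.15+0.00j, (-0.14+0.44j), -0.14-0.44j], [-0.08+0.29j, (-0.08-0.29j), (-0.08+0j), (-0.56+0j), (-0.56-0j)], [(0.64+0j), 0.64-0.00j, (0.1+0j), 0.19+0.41j, 0.19-0.41j]]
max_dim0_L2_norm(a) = 1.64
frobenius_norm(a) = 3.22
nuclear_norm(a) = 6.92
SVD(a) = [[-0.66, 0.08, -0.75, -0.01, 0.04],[0.17, 0.92, -0.05, 0.31, 0.14],[-0.12, 0.36, 0.14, -0.90, -0.18],[0.29, -0.11, -0.22, -0.29, 0.88],[-0.66, 0.05, 0.61, 0.12, 0.42]] @ diag([1.855207744925313, 1.7046758357798744, 1.5162680521098781, 0.947460581686856, 0.8969582812917454]) @ [[-0.29, 0.82, -0.45, -0.19, 0.06], [-0.24, -0.17, -0.46, 0.81, 0.22], [-0.71, 0.12, 0.65, 0.12, 0.21], [-0.6, -0.44, -0.35, -0.33, -0.47], [0.07, 0.29, 0.21, 0.43, -0.83]]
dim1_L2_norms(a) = [1.67, 1.64, 1.1, 1.06, 1.59]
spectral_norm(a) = 1.86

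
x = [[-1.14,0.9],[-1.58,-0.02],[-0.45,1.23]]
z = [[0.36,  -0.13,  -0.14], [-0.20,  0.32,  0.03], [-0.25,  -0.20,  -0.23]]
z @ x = [[-0.14, 0.15], [-0.29, -0.15], [0.70, -0.5]]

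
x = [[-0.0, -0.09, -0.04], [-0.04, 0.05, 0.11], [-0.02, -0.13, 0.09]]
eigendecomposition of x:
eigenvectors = [[-0.95+0.00j, (0.2+0.41j), (0.2-0.41j)], [(-0.1+0j), 0.02-0.60j, (0.02+0.6j)], [-0.28+0.00j, 0.66+0.00j, 0.66-0.00j]]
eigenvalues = [(-0.02+0j), (0.08+0.11j), (0.08-0.11j)]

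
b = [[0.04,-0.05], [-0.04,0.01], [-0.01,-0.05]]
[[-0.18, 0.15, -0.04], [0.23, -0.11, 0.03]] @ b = [[-0.01,0.01], [0.01,-0.01]]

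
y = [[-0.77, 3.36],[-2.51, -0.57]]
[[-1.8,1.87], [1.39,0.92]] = y@[[-0.41, -0.47], [-0.63, 0.45]]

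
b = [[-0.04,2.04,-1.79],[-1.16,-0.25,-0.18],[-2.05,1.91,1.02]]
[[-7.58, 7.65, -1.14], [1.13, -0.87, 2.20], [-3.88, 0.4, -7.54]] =b@[[-0.46, 0.64, -0.75], [-2.98, 1.98, -3.17], [0.85, -2.03, -2.96]]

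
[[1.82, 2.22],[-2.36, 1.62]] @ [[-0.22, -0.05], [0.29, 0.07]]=[[0.24, 0.06], [0.99, 0.23]]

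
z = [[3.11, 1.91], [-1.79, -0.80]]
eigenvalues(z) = [1.79, 0.52]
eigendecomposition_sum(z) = [[3.65,2.69], [-2.52,-1.86]] + [[-0.54, -0.78], [0.73, 1.06]]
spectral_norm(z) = 4.14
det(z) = 0.93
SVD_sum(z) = [[3.16, 1.82], [-1.69, -0.97]] + [[-0.05, 0.09], [-0.1, 0.17]]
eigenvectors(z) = [[0.82,-0.59], [-0.57,0.80]]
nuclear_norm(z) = 4.36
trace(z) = 2.31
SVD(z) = [[-0.88, 0.47], [0.47, 0.88]] @ diag([4.136866395113588, 0.22502539629985796]) @ [[-0.87, -0.5], [-0.50, 0.87]]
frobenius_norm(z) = 4.14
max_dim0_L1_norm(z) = 4.9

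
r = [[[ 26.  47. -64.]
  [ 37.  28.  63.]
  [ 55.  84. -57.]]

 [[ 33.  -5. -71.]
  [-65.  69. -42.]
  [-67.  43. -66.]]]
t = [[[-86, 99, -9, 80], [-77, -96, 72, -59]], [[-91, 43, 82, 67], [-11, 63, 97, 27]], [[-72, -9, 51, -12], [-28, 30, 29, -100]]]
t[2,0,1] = -9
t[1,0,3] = 67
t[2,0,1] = -9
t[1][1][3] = 27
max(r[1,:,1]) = 69.0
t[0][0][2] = -9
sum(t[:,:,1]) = 130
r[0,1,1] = 28.0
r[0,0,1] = 47.0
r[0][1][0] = 37.0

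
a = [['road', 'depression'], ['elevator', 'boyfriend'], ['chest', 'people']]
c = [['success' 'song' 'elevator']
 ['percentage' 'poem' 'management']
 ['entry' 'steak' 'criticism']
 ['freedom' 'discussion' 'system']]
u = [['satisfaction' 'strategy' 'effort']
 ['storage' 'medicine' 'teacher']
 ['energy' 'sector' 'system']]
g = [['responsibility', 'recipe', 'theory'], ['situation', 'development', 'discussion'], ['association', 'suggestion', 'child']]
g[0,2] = 'theory'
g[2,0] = 'association'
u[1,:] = ['storage', 'medicine', 'teacher']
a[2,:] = ['chest', 'people']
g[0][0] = 'responsibility'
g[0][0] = 'responsibility'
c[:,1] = ['song', 'poem', 'steak', 'discussion']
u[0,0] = 'satisfaction'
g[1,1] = 'development'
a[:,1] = ['depression', 'boyfriend', 'people']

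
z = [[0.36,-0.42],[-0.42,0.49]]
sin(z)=[[0.32, -0.37], [-0.37, 0.43]]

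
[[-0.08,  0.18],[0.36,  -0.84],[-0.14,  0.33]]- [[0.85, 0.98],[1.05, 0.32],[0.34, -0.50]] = [[-0.93, -0.8], [-0.69, -1.16], [-0.48, 0.83]]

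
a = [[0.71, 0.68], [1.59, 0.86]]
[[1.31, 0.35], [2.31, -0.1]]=a @[[0.95, -0.79],[0.93, 1.34]]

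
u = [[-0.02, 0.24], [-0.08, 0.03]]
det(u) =0.019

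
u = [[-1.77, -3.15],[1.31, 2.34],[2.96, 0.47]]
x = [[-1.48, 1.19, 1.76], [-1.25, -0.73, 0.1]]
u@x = [[6.56, 0.19, -3.43],[-4.86, -0.15, 2.54],[-4.97, 3.18, 5.26]]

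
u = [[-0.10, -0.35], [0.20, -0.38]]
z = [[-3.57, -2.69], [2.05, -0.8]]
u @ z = [[-0.36, 0.55], [-1.49, -0.23]]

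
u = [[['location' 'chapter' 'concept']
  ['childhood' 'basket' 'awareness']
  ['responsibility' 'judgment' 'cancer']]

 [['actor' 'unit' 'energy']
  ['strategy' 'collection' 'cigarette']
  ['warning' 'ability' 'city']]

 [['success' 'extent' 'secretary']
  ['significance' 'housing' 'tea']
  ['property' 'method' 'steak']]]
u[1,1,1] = 'collection'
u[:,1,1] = ['basket', 'collection', 'housing']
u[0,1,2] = 'awareness'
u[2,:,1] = ['extent', 'housing', 'method']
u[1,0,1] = 'unit'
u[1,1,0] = 'strategy'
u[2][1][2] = 'tea'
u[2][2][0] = 'property'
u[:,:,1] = [['chapter', 'basket', 'judgment'], ['unit', 'collection', 'ability'], ['extent', 'housing', 'method']]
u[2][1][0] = 'significance'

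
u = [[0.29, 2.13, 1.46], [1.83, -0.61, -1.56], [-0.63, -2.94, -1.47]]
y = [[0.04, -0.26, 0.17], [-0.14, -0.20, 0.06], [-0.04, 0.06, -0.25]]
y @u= [[-0.57, -0.26, 0.21], [-0.44, -0.35, 0.02], [0.26, 0.61, 0.22]]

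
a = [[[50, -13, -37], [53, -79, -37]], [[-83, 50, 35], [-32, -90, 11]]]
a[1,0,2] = 35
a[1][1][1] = -90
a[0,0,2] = -37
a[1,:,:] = [[-83, 50, 35], [-32, -90, 11]]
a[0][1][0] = 53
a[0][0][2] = -37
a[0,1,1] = -79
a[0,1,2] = -37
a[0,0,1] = -13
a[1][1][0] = -32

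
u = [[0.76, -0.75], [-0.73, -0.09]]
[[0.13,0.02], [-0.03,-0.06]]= u @ [[0.06, 0.07], [-0.11, 0.05]]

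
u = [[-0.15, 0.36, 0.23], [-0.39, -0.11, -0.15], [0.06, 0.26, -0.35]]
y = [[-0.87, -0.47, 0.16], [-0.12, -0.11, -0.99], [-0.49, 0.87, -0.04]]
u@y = [[-0.03, 0.23, -0.39], [0.43, 0.06, 0.05], [0.09, -0.36, -0.23]]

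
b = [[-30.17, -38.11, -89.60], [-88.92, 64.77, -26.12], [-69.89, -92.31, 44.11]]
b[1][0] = -88.92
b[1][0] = -88.92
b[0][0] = -30.17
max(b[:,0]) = -30.17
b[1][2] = -26.12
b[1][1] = 64.77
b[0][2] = -89.6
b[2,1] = -92.31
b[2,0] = -69.89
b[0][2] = -89.6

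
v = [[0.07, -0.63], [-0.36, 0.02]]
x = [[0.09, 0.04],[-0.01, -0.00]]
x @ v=[[-0.01, -0.06], [-0.0, 0.01]]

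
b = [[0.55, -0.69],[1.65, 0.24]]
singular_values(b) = [1.74, 0.73]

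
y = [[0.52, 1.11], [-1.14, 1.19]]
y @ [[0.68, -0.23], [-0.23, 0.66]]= [[0.1, 0.61], [-1.05, 1.05]]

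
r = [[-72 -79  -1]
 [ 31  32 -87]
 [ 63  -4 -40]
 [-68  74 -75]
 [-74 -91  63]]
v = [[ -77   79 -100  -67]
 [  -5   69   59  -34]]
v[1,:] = [-5, 69, 59, -34]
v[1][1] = 69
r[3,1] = 74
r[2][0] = 63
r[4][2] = 63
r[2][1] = -4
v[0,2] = -100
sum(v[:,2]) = -41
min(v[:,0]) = -77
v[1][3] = -34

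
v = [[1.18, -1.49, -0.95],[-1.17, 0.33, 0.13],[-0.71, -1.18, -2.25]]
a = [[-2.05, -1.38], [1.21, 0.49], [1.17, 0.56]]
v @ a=[[-5.33, -2.89], [2.95, 1.85], [-2.6, -0.86]]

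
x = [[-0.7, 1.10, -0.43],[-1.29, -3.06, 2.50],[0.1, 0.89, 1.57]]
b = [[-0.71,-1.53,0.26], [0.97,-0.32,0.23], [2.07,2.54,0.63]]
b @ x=[[2.50, 4.13, -3.11], [-0.24, 2.25, -0.86], [-4.66, -4.93, 6.45]]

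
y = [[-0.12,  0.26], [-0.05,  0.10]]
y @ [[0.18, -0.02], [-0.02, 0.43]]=[[-0.03, 0.11], [-0.01, 0.04]]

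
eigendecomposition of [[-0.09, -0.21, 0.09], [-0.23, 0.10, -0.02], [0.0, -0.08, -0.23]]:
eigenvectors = [[0.54+0.00j, -0.64+0.00j, (-0.64-0j)], [(-0.83+0j), -0.42-0.10j, (-0.42+0.1j)], [0.14+0.00j, (0.07-0.63j), 0.07+0.63j]]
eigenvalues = [(0.25+0j), (-0.24+0.05j), (-0.24-0.05j)]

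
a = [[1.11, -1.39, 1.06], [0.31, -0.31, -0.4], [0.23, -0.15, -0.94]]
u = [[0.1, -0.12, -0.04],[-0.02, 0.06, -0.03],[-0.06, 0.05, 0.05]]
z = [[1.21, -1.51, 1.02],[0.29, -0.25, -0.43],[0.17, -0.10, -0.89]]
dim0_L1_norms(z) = [1.67, 1.86, 2.34]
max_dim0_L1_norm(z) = 2.34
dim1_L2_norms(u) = [0.16, 0.07, 0.09]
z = u + a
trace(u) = 0.21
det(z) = -0.05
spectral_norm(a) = 2.10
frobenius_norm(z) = 2.44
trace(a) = -0.14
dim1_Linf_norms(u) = [0.12, 0.06, 0.06]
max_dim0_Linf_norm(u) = 0.12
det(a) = 0.01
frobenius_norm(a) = 2.37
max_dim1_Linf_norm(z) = 1.51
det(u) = 0.00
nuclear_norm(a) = 3.20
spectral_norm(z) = 2.21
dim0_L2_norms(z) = [1.26, 1.53, 1.42]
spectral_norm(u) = 0.19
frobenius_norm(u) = 0.20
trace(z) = 0.07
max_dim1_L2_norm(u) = 0.16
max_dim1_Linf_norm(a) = 1.39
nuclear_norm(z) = 3.27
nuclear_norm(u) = 0.25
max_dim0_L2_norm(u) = 0.14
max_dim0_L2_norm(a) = 1.47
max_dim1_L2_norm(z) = 2.19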